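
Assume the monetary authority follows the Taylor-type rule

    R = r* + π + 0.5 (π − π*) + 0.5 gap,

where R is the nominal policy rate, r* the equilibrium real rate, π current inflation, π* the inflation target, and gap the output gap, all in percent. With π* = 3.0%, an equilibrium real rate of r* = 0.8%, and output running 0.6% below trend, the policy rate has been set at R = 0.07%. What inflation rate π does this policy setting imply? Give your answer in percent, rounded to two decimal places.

Output 0.6% below potential → gap = -0.6.
Collecting π: R = r* + (1 + 0.5) π − 0.5 π* + 0.5 gap
1.5 π = 0.07 − 0.8 + 0.5 × 3.0 − 0.5 × (-0.6) = 1.07
π = 1.07 / 1.5 = 0.71

0.71%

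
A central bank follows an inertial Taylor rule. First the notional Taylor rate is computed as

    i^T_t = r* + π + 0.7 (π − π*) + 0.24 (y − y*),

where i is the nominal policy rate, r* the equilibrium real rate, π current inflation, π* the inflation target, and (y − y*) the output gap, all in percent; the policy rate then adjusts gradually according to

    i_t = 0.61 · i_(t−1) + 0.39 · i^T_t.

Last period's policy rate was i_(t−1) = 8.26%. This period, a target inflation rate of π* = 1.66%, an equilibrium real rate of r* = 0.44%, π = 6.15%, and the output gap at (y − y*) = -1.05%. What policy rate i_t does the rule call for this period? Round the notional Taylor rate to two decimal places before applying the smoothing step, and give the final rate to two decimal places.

i^T_t = 0.44 + 6.15 + 0.7 × (6.15 − 1.66) + 0.24 × (-1.05)
   = 0.44 + 6.15 + 3.143 − 0.252 = 9.48
i_t = 0.61 × 8.26 + 0.39 × 9.48 = 5.0386 + 3.6972 = 8.74

8.74%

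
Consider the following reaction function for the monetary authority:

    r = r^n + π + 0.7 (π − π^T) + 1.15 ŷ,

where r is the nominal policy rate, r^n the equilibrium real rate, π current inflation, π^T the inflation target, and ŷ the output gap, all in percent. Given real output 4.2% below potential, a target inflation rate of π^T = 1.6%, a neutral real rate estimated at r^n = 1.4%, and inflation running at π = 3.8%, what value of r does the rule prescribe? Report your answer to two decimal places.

Output 4.2% below potential → ŷ = -4.2.
r = 1.4 + 3.8 + 0.7 × (3.8 − 1.6) + 1.15 × (-4.2)
   = 1.4 + 3.8 + 1.54 − 4.83 = 1.91

1.91%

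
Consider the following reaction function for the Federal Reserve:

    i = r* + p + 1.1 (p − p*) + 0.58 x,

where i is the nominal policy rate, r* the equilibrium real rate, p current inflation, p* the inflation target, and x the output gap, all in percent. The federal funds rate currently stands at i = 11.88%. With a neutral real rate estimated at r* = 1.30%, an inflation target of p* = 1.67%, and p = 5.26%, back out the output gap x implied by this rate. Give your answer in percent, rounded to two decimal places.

0.58 x = 11.88 − 1.30 − 5.26 − 1.1 × (5.26 − 1.67) = 1.371
x = 1.371 / 0.58 = 2.36

2.36%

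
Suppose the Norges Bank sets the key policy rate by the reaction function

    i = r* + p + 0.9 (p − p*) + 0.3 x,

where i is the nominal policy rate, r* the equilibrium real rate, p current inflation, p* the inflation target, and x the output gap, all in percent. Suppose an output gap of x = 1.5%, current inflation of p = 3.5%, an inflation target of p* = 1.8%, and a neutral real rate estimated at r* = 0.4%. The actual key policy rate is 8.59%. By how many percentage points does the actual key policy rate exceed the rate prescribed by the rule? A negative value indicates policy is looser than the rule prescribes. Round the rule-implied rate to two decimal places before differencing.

i = 0.4 + 3.5 + 0.9 × (3.5 − 1.8) + 0.3 × 1.5
   = 0.4 + 3.5 + 1.53 + 0.45 = 5.88
Deviation = 8.59 − 5.88 = 2.71 pp.

2.71 pp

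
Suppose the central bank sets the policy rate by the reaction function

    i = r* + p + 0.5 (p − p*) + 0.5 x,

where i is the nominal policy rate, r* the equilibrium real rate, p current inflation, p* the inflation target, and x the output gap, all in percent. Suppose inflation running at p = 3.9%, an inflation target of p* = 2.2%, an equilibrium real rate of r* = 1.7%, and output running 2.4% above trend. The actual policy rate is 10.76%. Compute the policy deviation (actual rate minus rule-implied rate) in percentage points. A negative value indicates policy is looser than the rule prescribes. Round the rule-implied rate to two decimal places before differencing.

Output 2.4% above potential → x = 2.4.
i = 1.7 + 3.9 + 0.5 × (3.9 − 2.2) + 0.5 × 2.4
   = 1.7 + 3.9 + 0.85 + 1.2 = 7.65
Deviation = 10.76 − 7.65 = 3.11 pp.

3.11 pp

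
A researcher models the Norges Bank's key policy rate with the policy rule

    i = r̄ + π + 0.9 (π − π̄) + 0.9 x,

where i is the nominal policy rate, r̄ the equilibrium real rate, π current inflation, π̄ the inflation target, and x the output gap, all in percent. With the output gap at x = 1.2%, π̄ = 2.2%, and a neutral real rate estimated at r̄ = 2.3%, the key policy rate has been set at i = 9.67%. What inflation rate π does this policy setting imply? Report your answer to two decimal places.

4.35%

Collecting π: i = r̄ + (1 + 0.9) π − 0.9 π̄ + 0.9 x
1.9 π = 9.67 − 2.3 + 0.9 × 2.2 − 0.9 × 1.2 = 8.27
π = 8.27 / 1.9 = 4.35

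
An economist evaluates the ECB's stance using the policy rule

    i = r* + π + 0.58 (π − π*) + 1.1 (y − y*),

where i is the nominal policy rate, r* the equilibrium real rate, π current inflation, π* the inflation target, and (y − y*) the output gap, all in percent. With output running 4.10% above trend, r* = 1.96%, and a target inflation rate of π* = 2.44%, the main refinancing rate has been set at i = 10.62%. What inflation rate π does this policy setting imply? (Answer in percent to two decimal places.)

Output 4.10% above potential → (y − y*) = 4.10.
Collecting π: i = r* + (1 + 0.58) π − 0.58 π* + 1.1 (y − y*)
1.58 π = 10.62 − 1.96 + 0.58 × 2.44 − 1.1 × 4.10 = 5.5652
π = 5.5652 / 1.58 = 3.52

3.52%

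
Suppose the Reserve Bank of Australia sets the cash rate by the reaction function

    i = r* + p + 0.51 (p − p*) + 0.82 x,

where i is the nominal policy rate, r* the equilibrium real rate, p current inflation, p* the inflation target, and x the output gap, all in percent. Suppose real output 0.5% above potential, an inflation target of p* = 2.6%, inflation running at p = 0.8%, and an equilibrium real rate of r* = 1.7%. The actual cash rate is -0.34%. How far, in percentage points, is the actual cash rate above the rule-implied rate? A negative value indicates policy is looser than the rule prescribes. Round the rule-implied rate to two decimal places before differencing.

-2.33 pp

Output 0.5% above potential → x = 0.5.
i = 1.7 + 0.8 + 0.51 × (0.8 − 2.6) + 0.82 × 0.5
   = 1.7 + 0.8 − 0.918 + 0.41 = 1.99
Deviation = -0.34 − 1.99 = -2.33 pp.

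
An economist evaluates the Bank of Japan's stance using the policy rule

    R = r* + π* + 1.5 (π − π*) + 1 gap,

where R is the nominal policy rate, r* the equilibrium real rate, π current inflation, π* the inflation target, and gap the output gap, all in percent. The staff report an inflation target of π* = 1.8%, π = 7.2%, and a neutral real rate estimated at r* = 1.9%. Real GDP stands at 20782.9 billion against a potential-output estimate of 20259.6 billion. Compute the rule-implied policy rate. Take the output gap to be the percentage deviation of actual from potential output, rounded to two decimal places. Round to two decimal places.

Output gap = 100 × (20782.9 − 20259.6) / 20259.6 = 2.58%.
R = 1.90 + 1.80 + 1.5 × (7.20 − 1.80) + 1 × 2.58
   = 1.90 + 1.8 + 8.1 + 2.58 = 14.38

14.38%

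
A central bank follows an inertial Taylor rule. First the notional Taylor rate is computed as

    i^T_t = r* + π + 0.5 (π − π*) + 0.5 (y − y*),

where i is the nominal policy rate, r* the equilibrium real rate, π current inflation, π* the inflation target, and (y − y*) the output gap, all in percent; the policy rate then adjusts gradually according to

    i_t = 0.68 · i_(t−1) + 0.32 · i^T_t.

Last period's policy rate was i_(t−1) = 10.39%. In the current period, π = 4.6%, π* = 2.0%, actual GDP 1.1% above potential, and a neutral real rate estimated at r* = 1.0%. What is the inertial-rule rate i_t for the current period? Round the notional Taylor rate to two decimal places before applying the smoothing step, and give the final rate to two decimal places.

Output 1.1% above potential → (y − y*) = 1.1.
i^T_t = 1.0 + 4.6 + 0.5 × (4.6 − 2.0) + 0.5 × 1.1
   = 1.0 + 4.6 + 1.3 + 0.55 = 7.45
i_t = 0.68 × 10.39 + 0.32 × 7.45 = 7.0652 + 2.384 = 9.45

9.45%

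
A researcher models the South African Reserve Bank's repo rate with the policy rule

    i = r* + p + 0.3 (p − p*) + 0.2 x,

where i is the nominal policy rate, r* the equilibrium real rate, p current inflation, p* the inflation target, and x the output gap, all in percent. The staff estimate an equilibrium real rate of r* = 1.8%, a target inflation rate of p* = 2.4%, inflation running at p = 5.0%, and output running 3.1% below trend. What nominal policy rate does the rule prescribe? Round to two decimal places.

Output 3.1% below potential → x = -3.1.
i = 1.8 + 5.0 + 0.3 × (5.0 − 2.4) + 0.2 × (-3.1)
   = 1.8 + 5 + 0.78 − 0.62 = 6.96

6.96%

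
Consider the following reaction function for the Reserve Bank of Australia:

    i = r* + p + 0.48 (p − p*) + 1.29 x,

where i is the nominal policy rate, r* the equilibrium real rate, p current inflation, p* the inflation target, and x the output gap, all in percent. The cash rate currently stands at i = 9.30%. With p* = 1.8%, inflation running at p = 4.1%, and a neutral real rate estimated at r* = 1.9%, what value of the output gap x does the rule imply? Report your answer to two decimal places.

1.29 x = 9.30 − 1.9 − 4.1 − 0.48 × (4.1 − 1.8) = 2.196
x = 2.196 / 1.29 = 1.70

1.70%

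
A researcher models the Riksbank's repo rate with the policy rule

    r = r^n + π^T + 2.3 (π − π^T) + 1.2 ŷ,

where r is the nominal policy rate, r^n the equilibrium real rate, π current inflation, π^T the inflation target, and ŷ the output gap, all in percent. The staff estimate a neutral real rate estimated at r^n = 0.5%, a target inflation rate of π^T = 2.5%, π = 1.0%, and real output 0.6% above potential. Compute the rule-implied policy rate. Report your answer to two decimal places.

Output 0.6% above potential → ŷ = 0.6.
r = 0.5 + 2.5 + 2.3 × (1.0 − 2.5) + 1.2 × 0.6
   = 0.5 + 2.5 − 3.45 + 0.72 = 0.27

0.27%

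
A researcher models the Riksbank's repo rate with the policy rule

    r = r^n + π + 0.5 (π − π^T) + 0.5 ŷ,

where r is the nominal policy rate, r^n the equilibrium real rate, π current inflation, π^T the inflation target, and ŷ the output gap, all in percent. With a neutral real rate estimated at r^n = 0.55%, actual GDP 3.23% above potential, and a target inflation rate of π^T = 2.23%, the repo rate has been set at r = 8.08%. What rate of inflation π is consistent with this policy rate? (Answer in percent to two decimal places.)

4.69%

Output 3.23% above potential → ŷ = 3.23.
Collecting π: r = r^n + (1 + 0.5) π − 0.5 π^T + 0.5 ŷ
1.5 π = 8.08 − 0.55 + 0.5 × 2.23 − 0.5 × 3.23 = 7.03
π = 7.03 / 1.5 = 4.69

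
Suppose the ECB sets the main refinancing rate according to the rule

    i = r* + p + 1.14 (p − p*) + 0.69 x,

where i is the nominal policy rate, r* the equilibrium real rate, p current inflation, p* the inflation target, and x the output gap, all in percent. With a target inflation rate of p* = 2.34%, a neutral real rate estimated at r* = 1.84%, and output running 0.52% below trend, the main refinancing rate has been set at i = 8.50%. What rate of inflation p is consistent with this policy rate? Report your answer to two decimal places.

4.53%

Output 0.52% below potential → x = -0.52.
Collecting p: i = r* + (1 + 1.14) p − 1.14 p* + 0.69 x
2.14 p = 8.50 − 1.84 + 1.14 × 2.34 − 0.69 × (-0.52) = 9.6864
p = 9.6864 / 2.14 = 4.53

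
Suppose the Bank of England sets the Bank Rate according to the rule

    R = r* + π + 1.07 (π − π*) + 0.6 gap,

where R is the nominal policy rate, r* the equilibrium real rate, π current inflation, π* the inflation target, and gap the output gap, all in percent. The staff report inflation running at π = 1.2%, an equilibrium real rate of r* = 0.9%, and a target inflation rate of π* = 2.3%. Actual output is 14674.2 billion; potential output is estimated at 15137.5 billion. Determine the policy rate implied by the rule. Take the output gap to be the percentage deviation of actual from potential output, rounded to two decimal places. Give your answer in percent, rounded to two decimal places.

-0.91%

Output gap = 100 × (14674.2 − 15137.5) / 15137.5 = -3.06%.
R = 0.90 + 1.20 + 1.07 × (1.20 − 2.30) + 0.6 × (-3.06)
   = 0.90 + 1.2 − 1.177 − 1.836 = -0.91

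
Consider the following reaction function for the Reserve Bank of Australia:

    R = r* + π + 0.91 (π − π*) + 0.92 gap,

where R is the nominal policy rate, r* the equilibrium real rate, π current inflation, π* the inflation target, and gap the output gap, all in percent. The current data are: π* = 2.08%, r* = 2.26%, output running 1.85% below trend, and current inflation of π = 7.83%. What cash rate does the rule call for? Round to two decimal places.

Output 1.85% below potential → gap = -1.85.
R = 2.26 + 7.83 + 0.91 × (7.83 − 2.08) + 0.92 × (-1.85)
   = 2.26 + 7.83 + 5.2325 − 1.702 = 13.62

13.62%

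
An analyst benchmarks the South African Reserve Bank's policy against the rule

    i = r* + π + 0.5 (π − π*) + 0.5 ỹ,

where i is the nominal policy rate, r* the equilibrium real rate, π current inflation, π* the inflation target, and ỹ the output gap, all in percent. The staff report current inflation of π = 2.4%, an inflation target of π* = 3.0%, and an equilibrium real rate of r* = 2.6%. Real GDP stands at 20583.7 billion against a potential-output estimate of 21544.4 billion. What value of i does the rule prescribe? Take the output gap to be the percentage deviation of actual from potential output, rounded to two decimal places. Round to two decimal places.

2.47%

Output gap = 100 × (20583.7 − 21544.4) / 21544.4 = -4.46%.
i = 2.60 + 2.40 + 0.5 × (2.40 − 3.00) + 0.5 × (-4.46)
   = 2.60 + 2.4 − 0.3 − 2.23 = 2.47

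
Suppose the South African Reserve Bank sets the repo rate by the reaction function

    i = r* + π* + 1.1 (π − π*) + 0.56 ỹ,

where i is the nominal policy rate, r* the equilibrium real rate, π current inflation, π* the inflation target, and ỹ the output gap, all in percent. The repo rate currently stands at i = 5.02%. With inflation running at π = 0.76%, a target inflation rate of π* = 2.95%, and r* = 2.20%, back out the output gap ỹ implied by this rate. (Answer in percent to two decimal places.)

4.07%

0.56 ỹ = 5.02 − 2.20 − 2.95 − 1.1 × (0.76 − 2.95) = 2.279
ỹ = 2.279 / 0.56 = 4.07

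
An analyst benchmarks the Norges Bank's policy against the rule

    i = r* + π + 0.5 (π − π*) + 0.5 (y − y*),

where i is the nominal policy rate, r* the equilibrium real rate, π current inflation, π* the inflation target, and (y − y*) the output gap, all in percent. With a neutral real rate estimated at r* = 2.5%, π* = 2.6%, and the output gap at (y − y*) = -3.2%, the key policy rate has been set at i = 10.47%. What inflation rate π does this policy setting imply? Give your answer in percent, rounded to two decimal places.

Collecting π: i = r* + (1 + 0.5) π − 0.5 π* + 0.5 (y − y*)
1.5 π = 10.47 − 2.5 + 0.5 × 2.6 − 0.5 × (-3.2) = 10.87
π = 10.87 / 1.5 = 7.25

7.25%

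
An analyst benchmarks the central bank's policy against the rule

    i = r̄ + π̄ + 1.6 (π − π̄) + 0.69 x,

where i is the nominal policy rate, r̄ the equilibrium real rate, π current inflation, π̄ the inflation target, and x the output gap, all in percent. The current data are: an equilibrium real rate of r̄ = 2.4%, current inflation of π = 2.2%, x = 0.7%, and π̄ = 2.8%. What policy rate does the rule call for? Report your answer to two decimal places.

i = 2.4 + 2.8 + 1.6 × (2.2 − 2.8) + 0.69 × 0.7
   = 2.4 + 2.8 − 0.96 + 0.483 = 4.72

4.72%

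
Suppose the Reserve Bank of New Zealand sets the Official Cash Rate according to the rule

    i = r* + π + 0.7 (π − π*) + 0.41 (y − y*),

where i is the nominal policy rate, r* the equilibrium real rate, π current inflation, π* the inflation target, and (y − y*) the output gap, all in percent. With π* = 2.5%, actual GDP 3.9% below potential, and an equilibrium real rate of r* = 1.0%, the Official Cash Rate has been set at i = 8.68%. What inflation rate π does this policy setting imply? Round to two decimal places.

Output 3.9% below potential → (y − y*) = -3.9.
Collecting π: i = r* + (1 + 0.7) π − 0.7 π* + 0.41 (y − y*)
1.7 π = 8.68 − 1.0 + 0.7 × 2.5 − 0.41 × (-3.9) = 11.029
π = 11.029 / 1.7 = 6.49

6.49%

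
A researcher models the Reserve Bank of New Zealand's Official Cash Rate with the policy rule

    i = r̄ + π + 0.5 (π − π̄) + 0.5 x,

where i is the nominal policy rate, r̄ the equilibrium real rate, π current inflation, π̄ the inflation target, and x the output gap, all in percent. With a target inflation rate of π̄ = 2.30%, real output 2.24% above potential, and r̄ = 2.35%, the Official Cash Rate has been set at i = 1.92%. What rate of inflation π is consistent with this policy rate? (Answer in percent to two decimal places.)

-0.27%

Output 2.24% above potential → x = 2.24.
Collecting π: i = r̄ + (1 + 0.5) π − 0.5 π̄ + 0.5 x
1.5 π = 1.92 − 2.35 + 0.5 × 2.30 − 0.5 × 2.24 = -0.4
π = -0.4 / 1.5 = -0.27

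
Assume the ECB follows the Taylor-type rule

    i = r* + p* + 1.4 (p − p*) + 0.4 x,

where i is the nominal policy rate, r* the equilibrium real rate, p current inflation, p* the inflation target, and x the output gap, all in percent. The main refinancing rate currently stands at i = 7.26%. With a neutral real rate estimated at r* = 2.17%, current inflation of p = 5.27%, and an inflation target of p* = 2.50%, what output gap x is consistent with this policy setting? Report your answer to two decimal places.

0.4 x = 7.26 − 2.17 − 2.50 − 1.4 × (5.27 − 2.50) = -1.288
x = -1.288 / 0.4 = -3.22

-3.22%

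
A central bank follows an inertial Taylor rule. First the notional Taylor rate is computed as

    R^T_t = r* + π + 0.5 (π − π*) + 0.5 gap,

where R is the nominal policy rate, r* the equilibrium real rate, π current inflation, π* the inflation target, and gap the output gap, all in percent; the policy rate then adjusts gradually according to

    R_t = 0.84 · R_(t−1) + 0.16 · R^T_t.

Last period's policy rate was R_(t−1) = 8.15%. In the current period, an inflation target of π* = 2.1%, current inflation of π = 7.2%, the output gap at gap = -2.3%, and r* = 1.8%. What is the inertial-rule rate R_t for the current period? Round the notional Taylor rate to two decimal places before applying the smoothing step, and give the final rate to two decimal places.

R^T_t = 1.8 + 7.2 + 0.5 × (7.2 − 2.1) + 0.5 × (-2.3)
   = 1.8 + 7.2 + 2.55 − 1.15 = 10.40
R_t = 0.84 × 8.15 + 0.16 × 10.40 = 6.846 + 1.664 = 8.51

8.51%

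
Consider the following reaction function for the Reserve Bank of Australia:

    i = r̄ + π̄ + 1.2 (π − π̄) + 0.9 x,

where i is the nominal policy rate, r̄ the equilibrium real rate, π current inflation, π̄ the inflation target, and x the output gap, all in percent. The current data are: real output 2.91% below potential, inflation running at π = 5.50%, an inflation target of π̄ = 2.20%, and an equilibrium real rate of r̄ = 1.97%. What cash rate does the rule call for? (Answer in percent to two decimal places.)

5.51%

Output 2.91% below potential → x = -2.91.
i = 1.97 + 2.20 + 1.2 × (5.50 − 2.20) + 0.9 × (-2.91)
   = 1.97 + 2.2 + 3.96 − 2.619 = 5.51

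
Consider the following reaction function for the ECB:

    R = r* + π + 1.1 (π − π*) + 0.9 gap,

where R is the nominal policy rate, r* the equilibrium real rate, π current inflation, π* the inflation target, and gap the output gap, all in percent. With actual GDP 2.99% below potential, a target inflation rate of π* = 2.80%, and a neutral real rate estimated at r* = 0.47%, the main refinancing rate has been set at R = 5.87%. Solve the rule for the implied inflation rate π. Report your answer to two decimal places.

Output 2.99% below potential → gap = -2.99.
Collecting π: R = r* + (1 + 1.1) π − 1.1 π* + 0.9 gap
2.1 π = 5.87 − 0.47 + 1.1 × 2.80 − 0.9 × (-2.99) = 11.171
π = 11.171 / 2.1 = 5.32

5.32%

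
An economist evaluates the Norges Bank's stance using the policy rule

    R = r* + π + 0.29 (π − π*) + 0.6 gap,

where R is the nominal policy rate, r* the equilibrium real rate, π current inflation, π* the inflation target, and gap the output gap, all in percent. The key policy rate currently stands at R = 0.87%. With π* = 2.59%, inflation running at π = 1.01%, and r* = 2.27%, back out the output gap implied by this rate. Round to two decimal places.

-3.25%

0.6 gap = 0.87 − 2.27 − 1.01 − 0.29 × (1.01 − 2.59) = -1.9518
gap = -1.9518 / 0.6 = -3.25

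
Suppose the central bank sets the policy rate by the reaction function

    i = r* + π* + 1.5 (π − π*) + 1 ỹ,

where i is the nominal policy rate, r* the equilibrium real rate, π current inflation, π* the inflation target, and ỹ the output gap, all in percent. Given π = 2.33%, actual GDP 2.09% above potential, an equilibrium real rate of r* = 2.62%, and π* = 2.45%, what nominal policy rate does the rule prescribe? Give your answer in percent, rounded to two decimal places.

6.98%

Output 2.09% above potential → ỹ = 2.09.
i = 2.62 + 2.45 + 1.5 × (2.33 − 2.45) + 1 × 2.09
   = 2.62 + 2.45 − 0.18 + 2.09 = 6.98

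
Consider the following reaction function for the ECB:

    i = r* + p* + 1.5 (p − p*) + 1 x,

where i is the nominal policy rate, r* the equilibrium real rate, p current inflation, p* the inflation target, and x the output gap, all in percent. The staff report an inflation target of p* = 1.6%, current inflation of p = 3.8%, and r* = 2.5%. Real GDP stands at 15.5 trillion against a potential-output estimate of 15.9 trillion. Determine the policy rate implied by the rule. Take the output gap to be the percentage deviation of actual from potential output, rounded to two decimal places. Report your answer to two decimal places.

Output gap = 100 × (15.5 − 15.9) / 15.9 = -2.52%.
i = 2.50 + 1.60 + 1.5 × (3.80 − 1.60) + 1 × (-2.52)
   = 2.50 + 1.6 + 3.3 − 2.52 = 4.88

4.88%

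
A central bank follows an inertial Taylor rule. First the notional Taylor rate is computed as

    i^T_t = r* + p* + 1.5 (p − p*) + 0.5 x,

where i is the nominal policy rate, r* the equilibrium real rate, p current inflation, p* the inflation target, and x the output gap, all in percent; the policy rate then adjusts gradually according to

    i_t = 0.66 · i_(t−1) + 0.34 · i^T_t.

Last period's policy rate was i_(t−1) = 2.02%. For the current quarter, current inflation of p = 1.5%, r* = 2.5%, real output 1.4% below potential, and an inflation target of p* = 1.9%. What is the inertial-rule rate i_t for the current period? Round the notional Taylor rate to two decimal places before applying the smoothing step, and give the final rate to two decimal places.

2.39%

Output 1.4% below potential → x = -1.4.
i^T_t = 2.5 + 1.9 + 1.5 × (1.5 − 1.9) + 0.5 × (-1.4)
   = 2.5 + 1.9 − 0.6 − 0.7 = 3.10
i_t = 0.66 × 2.02 + 0.34 × 3.10 = 1.3332 + 1.054 = 2.39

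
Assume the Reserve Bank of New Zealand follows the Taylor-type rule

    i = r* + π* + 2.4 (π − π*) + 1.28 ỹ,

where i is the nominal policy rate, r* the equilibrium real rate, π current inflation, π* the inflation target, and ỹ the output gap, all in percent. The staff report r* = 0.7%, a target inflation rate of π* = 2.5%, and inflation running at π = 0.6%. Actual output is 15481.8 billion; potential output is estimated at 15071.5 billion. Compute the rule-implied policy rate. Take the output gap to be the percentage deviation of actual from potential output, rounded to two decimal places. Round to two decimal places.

2.12%

Output gap = 100 × (15481.8 − 15071.5) / 15071.5 = 2.72%.
i = 0.70 + 2.50 + 2.4 × (0.60 − 2.50) + 1.28 × 2.72
   = 0.70 + 2.5 − 4.56 + 3.4816 = 2.12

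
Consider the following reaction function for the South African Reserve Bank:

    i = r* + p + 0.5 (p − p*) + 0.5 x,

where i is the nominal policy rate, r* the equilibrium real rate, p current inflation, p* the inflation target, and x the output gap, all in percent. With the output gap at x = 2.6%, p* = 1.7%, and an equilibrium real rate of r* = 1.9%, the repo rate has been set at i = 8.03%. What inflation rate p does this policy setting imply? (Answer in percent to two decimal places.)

Collecting p: i = r* + (1 + 0.5) p − 0.5 p* + 0.5 x
1.5 p = 8.03 − 1.9 + 0.5 × 1.7 − 0.5 × 2.6 = 5.68
p = 5.68 / 1.5 = 3.79

3.79%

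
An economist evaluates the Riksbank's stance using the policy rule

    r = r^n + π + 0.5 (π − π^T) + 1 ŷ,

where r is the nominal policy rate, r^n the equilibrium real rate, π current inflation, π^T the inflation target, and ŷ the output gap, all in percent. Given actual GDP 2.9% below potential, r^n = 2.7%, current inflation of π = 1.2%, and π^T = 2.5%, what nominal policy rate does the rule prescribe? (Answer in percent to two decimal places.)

0.35%

Output 2.9% below potential → ŷ = -2.9.
r = 2.7 + 1.2 + 0.5 × (1.2 − 2.5) + 1 × (-2.9)
   = 2.7 + 1.2 − 0.65 − 2.9 = 0.35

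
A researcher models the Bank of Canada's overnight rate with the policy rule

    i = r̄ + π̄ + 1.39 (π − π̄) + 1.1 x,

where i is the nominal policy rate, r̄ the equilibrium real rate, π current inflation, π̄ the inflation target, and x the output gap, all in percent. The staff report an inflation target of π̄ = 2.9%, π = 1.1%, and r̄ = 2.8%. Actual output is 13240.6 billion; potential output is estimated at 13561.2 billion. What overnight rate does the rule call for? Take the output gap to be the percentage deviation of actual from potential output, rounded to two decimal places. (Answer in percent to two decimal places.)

0.60%

Output gap = 100 × (13240.6 − 13561.2) / 13561.2 = -2.36%.
i = 2.80 + 2.90 + 1.39 × (1.10 − 2.90) + 1.1 × (-2.36)
   = 2.80 + 2.9 − 2.502 − 2.596 = 0.60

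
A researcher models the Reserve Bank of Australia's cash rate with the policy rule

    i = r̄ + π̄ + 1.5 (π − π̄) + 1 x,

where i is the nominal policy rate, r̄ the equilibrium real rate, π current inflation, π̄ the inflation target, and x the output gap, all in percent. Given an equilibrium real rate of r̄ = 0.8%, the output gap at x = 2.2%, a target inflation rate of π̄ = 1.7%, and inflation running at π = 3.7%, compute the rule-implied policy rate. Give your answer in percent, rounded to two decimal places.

7.70%

i = 0.8 + 1.7 + 1.5 × (3.7 − 1.7) + 1 × 2.2
   = 0.8 + 1.7 + 3 + 2.2 = 7.70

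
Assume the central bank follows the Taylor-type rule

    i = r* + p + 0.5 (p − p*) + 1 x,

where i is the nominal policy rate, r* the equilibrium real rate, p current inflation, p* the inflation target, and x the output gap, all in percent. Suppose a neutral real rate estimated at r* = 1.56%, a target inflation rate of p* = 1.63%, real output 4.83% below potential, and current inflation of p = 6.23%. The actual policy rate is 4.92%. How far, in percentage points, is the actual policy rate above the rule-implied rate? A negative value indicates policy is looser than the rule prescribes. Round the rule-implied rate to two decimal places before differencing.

-0.34 pp

Output 4.83% below potential → x = -4.83.
i = 1.56 + 6.23 + 0.5 × (6.23 − 1.63) + 1 × (-4.83)
   = 1.56 + 6.23 + 2.3 − 4.83 = 5.26
Deviation = 4.92 − 5.26 = -0.34 pp.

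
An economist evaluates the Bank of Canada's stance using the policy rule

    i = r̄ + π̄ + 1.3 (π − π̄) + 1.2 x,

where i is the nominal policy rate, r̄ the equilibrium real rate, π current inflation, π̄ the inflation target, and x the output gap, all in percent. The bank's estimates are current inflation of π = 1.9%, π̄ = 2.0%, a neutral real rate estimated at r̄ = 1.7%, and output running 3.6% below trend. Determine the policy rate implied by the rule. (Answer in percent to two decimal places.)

-0.75%

Output 3.6% below potential → x = -3.6.
i = 1.7 + 2.0 + 1.3 × (1.9 − 2.0) + 1.2 × (-3.6)
   = 1.7 + 2 − 0.13 − 4.32 = -0.75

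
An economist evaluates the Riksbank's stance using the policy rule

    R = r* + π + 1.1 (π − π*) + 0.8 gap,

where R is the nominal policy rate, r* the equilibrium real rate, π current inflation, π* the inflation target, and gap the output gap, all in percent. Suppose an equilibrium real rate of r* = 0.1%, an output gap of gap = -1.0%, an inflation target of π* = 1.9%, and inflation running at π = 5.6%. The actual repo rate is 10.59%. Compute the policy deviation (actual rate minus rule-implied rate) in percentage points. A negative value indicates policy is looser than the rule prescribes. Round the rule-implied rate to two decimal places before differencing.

1.62 pp

R = 0.1 + 5.6 + 1.1 × (5.6 − 1.9) + 0.8 × (-1.0)
   = 0.1 + 5.6 + 4.07 − 0.8 = 8.97
Deviation = 10.59 − 8.97 = 1.62 pp.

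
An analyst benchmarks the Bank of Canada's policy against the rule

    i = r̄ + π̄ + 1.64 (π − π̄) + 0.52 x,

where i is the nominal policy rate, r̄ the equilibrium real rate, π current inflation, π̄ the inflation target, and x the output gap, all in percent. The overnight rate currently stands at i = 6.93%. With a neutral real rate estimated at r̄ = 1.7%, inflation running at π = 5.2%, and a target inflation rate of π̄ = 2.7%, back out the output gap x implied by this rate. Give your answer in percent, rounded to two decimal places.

0.52 x = 6.93 − 1.7 − 2.7 − 1.64 × (5.2 − 2.7) = -1.57
x = -1.57 / 0.52 = -3.02

-3.02%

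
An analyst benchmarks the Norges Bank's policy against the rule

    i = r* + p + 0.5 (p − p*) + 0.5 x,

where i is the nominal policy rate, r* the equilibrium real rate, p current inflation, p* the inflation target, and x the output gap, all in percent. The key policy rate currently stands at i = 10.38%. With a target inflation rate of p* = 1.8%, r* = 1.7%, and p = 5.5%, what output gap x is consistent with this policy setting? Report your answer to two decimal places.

2.66%

0.5 x = 10.38 − 1.7 − 5.5 − 0.5 × (5.5 − 1.8) = 1.33
x = 1.33 / 0.5 = 2.66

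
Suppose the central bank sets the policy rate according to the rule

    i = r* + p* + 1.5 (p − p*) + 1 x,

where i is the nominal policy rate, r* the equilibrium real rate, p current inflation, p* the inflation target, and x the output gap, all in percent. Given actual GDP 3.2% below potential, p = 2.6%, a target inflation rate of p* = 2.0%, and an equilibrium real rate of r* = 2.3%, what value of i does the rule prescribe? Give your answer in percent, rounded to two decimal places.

2.00%

Output 3.2% below potential → x = -3.2.
i = 2.3 + 2.0 + 1.5 × (2.6 − 2.0) + 1 × (-3.2)
   = 2.3 + 2 + 0.9 − 3.2 = 2.00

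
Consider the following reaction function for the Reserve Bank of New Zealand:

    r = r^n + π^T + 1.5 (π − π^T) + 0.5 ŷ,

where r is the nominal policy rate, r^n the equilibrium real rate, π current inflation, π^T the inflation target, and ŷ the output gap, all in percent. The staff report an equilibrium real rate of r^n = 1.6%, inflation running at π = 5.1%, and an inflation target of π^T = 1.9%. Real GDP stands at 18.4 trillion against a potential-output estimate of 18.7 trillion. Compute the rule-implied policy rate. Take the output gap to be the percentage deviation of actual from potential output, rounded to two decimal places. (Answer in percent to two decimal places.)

Output gap = 100 × (18.4 − 18.7) / 18.7 = -1.60%.
r = 1.60 + 1.90 + 1.5 × (5.10 − 1.90) + 0.5 × (-1.60)
   = 1.60 + 1.9 + 4.8 − 0.8 = 7.50

7.50%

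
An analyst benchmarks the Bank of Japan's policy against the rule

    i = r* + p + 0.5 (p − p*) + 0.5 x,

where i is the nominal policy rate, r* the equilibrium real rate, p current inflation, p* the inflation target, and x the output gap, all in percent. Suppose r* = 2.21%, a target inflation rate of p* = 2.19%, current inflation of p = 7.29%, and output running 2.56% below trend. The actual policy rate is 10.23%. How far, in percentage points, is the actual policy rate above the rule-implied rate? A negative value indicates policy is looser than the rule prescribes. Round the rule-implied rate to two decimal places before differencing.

Output 2.56% below potential → x = -2.56.
i = 2.21 + 7.29 + 0.5 × (7.29 − 2.19) + 0.5 × (-2.56)
   = 2.21 + 7.29 + 2.55 − 1.28 = 10.77
Deviation = 10.23 − 10.77 = -0.54 pp.

-0.54 pp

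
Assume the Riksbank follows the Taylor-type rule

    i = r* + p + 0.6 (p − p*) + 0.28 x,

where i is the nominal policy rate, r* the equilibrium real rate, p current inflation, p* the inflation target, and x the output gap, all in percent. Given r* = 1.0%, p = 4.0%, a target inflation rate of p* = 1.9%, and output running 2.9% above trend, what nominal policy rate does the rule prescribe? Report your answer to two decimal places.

Output 2.9% above potential → x = 2.9.
i = 1.0 + 4.0 + 0.6 × (4.0 − 1.9) + 0.28 × 2.9
   = 1.0 + 4 + 1.26 + 0.812 = 7.07

7.07%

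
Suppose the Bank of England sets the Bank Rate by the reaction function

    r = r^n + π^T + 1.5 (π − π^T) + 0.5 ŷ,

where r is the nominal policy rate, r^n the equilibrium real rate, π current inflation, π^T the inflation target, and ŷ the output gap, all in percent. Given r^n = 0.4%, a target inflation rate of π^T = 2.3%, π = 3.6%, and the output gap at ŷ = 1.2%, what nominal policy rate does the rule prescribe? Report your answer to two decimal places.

r = 0.4 + 2.3 + 1.5 × (3.6 − 2.3) + 0.5 × 1.2
   = 0.4 + 2.3 + 1.95 + 0.6 = 5.25

5.25%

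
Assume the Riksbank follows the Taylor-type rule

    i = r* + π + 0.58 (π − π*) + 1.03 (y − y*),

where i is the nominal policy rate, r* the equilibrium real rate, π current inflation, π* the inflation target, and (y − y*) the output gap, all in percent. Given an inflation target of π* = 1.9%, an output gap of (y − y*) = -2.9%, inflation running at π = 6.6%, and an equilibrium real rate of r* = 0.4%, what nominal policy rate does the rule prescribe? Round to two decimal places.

i = 0.4 + 6.6 + 0.58 × (6.6 − 1.9) + 1.03 × (-2.9)
   = 0.4 + 6.6 + 2.726 − 2.987 = 6.74

6.74%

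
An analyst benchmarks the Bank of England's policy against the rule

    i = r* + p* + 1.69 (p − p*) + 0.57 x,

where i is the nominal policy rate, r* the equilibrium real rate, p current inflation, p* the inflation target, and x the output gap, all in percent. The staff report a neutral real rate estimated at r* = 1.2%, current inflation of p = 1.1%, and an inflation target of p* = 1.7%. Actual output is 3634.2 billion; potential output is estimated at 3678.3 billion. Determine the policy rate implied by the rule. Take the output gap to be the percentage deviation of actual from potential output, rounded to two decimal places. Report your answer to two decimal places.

1.20%

Output gap = 100 × (3634.2 − 3678.3) / 3678.3 = -1.20%.
i = 1.20 + 1.70 + 1.69 × (1.10 − 1.70) + 0.57 × (-1.20)
   = 1.20 + 1.7 − 1.014 − 0.684 = 1.20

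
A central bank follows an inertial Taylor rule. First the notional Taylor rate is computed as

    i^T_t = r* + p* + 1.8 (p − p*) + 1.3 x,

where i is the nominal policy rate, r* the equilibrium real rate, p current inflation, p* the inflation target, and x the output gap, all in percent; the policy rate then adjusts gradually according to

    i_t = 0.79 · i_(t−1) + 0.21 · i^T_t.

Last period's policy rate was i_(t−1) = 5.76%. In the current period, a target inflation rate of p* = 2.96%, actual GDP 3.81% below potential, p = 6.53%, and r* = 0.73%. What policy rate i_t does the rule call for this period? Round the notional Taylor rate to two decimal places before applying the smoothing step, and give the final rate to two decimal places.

5.63%

Output 3.81% below potential → x = -3.81.
i^T_t = 0.73 + 2.96 + 1.8 × (6.53 − 2.96) + 1.3 × (-3.81)
   = 0.73 + 2.96 + 6.426 − 4.953 = 5.16
i_t = 0.79 × 5.76 + 0.21 × 5.16 = 4.5504 + 1.0836 = 5.63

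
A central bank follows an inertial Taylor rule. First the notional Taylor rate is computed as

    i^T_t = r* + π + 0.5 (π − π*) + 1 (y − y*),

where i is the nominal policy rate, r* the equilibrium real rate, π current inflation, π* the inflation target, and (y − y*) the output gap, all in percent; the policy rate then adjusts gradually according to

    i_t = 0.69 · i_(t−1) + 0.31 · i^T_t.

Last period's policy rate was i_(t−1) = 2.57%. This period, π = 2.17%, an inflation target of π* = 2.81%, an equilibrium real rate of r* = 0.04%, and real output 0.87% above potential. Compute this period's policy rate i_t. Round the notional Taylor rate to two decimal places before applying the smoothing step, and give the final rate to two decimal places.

Output 0.87% above potential → (y − y*) = 0.87.
i^T_t = 0.04 + 2.17 + 0.5 × (2.17 − 2.81) + 1 × 0.87
   = 0.04 + 2.17 − 0.32 + 0.87 = 2.76
i_t = 0.69 × 2.57 + 0.31 × 2.76 = 1.7733 + 0.8556 = 2.63

2.63%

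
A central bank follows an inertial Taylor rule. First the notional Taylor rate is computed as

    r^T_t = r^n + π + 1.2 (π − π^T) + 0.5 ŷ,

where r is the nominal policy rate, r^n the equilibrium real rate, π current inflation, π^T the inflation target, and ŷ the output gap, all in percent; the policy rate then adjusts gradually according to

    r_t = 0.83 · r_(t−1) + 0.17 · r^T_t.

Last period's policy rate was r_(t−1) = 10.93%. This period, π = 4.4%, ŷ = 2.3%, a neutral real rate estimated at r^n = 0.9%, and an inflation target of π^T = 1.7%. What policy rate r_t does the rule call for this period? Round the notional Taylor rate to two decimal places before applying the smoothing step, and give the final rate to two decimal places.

r^T_t = 0.9 + 4.4 + 1.2 × (4.4 − 1.7) + 0.5 × 2.3
   = 0.9 + 4.4 + 3.24 + 1.15 = 9.69
r_t = 0.83 × 10.93 + 0.17 × 9.69 = 9.0719 + 1.6473 = 10.72

10.72%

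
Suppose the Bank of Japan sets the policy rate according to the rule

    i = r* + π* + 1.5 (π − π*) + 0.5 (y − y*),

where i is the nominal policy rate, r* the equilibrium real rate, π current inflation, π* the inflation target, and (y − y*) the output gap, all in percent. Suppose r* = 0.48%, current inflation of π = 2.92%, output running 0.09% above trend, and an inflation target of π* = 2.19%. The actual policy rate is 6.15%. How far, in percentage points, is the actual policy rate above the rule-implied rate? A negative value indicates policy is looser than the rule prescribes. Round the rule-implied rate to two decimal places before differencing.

2.34 pp

Output 0.09% above potential → (y − y*) = 0.09.
i = 0.48 + 2.19 + 1.5 × (2.92 − 2.19) + 0.5 × 0.09
   = 0.48 + 2.19 + 1.095 + 0.045 = 3.81
Deviation = 6.15 − 3.81 = 2.34 pp.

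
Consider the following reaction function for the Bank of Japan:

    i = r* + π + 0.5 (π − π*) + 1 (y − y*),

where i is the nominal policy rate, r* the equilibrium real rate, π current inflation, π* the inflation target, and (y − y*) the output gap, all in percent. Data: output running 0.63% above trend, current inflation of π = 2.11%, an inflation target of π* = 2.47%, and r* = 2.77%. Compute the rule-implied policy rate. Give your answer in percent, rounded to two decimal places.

5.33%

Output 0.63% above potential → (y − y*) = 0.63.
i = 2.77 + 2.11 + 0.5 × (2.11 − 2.47) + 1 × 0.63
   = 2.77 + 2.11 − 0.18 + 0.63 = 5.33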